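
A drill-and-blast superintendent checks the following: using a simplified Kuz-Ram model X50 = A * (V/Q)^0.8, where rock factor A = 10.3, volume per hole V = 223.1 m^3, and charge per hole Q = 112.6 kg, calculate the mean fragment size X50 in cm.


17.7994 cm

Compute V/Q:
V/Q = 223.1 / 112.6 = 1.981349911
Raise to the power 0.8:
(V/Q)^0.8 = 1.981349911^0.8 = 1.728100293
Multiply by A:
X50 = 10.3 * 1.728100293
= 17.7994 cm


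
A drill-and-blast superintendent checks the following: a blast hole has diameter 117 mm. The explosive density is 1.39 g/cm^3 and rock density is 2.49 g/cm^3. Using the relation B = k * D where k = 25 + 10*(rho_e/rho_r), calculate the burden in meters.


First, compute k:
rho_e / rho_r = 1.39 / 2.49 = 0.5582329317
k = 25 + 10 * 0.5582329317 = 30.58232932
Then, compute burden:
B = k * D / 1000 = 30.58232932 * 117 / 1000
= 3578.13253 / 1000
= 3.5781 m

3.5781 m


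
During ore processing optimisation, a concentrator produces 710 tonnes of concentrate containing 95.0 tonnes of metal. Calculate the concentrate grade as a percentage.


13.3803%

Grade = (metal in concentrate / concentrate mass) * 100
= (95.0 / 710) * 100
= 0.1338028169 * 100
= 13.3803%


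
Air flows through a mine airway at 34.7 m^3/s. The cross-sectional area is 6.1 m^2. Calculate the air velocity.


5.6885 m/s

Velocity = flow rate / cross-sectional area
= 34.7 / 6.1
= 5.6885 m/s


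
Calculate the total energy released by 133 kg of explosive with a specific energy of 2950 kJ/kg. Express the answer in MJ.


392.35 MJ

Energy = mass * specific_energy / 1000
= 133 * 2950 / 1000
= 392350 / 1000
= 392.35 MJ


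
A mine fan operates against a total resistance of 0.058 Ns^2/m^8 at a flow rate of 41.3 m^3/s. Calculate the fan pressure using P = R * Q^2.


98.93 Pa

Compute Q^2:
Q^2 = 41.3^2 = 1705.69
Compute pressure:
P = R * Q^2 = 0.058 * 1705.69
= 98.93 Pa


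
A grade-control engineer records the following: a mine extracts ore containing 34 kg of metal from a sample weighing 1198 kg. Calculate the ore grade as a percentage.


Ore grade = (metal mass / ore mass) * 100
= (34 / 1198) * 100
= 0.02838063439 * 100
= 2.8381%

2.8381%


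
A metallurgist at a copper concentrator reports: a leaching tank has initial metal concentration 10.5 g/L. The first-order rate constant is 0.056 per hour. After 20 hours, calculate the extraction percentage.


Compute the exponent:
-k * t = -0.056 * 20 = -1.12
Remaining concentration:
C = 10.5 * exp(-1.12)
= 10.5 * 0.3262797946
= 3.425937844 g/L
Extracted = 10.5 - 3.425937844 = 7.074062156 g/L
Extraction % = 7.074062156 / 10.5 * 100
= 67.372%

67.372%


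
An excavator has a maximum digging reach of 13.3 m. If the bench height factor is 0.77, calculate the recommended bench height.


Bench height = reach * factor
= 13.3 * 0.77
= 10.241 m

10.241 m


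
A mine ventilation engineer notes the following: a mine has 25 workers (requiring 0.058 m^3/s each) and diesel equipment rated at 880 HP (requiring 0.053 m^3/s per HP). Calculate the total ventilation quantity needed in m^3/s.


Airflow for workers:
Q_people = 25 * 0.058 = 1.45 m^3/s
Airflow for diesel equipment:
Q_diesel = 880 * 0.053 = 46.64 m^3/s
Total ventilation:
Q_total = 1.45 + 46.64
= 48.09 m^3/s

48.09 m^3/s


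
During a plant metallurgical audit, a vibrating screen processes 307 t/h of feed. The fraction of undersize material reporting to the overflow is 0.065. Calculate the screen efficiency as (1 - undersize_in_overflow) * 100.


93.5%

Screen efficiency = (1 - fraction of undersize in overflow) * 100
= (1 - 0.065) * 100
= 0.935 * 100
= 93.5%


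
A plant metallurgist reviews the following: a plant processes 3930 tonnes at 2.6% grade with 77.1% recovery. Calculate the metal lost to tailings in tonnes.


Total metal in feed:
= 3930 * 2.6 / 100 = 102.18 tonnes
Metal recovered:
= 102.18 * 77.1 / 100 = 78.78078 tonnes
Metal lost to tailings:
= 102.18 - 78.78078
= 23.3992 tonnes

23.3992 tonnes


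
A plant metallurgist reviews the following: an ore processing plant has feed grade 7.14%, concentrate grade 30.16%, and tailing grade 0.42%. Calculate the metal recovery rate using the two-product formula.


95.4468%

Using the two-product formula:
R = 100 * c * (f - t) / (f * (c - t))
Numerator = 100 * 30.16 * (7.14 - 0.42)
= 100 * 30.16 * 6.72
= 20267.52
Denominator = 7.14 * (30.16 - 0.42)
= 7.14 * 29.74
= 212.3436
R = 20267.52 / 212.3436
= 95.4468%


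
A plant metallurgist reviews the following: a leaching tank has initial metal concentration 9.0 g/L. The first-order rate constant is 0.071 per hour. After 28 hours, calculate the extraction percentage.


Compute the exponent:
-k * t = -0.071 * 28 = -1.988
Remaining concentration:
C = 9.0 * exp(-1.988)
= 9.0 * 0.1369690899
= 1.232721809 g/L
Extracted = 9.0 - 1.232721809 = 7.767278191 g/L
Extraction % = 7.767278191 / 9.0 * 100
= 86.3031%

86.3031%


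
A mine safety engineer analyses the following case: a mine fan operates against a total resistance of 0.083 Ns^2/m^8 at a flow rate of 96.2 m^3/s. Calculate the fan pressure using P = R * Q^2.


768.1185 Pa

Compute Q^2:
Q^2 = 96.2^2 = 9254.44
Compute pressure:
P = R * Q^2 = 0.083 * 9254.44
= 768.1185 Pa


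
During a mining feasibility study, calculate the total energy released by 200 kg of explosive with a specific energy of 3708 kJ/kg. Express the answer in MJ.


Energy = mass * specific_energy / 1000
= 200 * 3708 / 1000
= 741600 / 1000
= 741.6 MJ

741.6 MJ


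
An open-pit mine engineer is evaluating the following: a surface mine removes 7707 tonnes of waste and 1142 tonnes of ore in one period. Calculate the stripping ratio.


6.7487

Stripping ratio = waste tonnage / ore tonnage
= 7707 / 1142
= 6.7487


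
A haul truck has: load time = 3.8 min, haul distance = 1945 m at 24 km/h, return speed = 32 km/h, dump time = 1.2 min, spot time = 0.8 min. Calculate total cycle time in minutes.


14.3094 min

Convert haul speed to m/min: 24 * 1000/60 = 400 m/min
Haul time = 1945 / 400 = 4.8625 min
Convert return speed to m/min: 32 * 1000/60 = 533.3333333 m/min
Return time = 1945 / 533.3333333 = 3.646875 min
Total cycle time:
= 3.8 + 4.8625 + 1.2 + 3.646875 + 0.8
= 14.3094 min


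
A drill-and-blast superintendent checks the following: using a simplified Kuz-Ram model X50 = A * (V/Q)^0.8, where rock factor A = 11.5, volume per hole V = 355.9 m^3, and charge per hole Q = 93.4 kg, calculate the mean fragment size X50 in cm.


33.5338 cm

Compute V/Q:
V/Q = 355.9 / 93.4 = 3.810492505
Raise to the power 0.8:
(V/Q)^0.8 = 3.810492505^0.8 = 2.91598234
Multiply by A:
X50 = 11.5 * 2.91598234
= 33.5338 cm


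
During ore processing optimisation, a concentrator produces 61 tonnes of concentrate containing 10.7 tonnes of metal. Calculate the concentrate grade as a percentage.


Grade = (metal in concentrate / concentrate mass) * 100
= (10.7 / 61) * 100
= 0.1754098361 * 100
= 17.541%

17.541%


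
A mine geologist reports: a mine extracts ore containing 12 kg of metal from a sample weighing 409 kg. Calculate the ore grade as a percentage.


2.934%

Ore grade = (metal mass / ore mass) * 100
= (12 / 409) * 100
= 0.0293398533 * 100
= 2.934%


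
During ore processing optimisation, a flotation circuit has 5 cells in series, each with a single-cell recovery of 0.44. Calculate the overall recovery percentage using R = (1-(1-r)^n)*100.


94.4927%

Complement of single-cell recovery:
1 - r = 1 - 0.44 = 0.56
Raise to power n:
(1 - r)^5 = 0.56^5 = 0.0550731776
Overall recovery:
R = (1 - 0.0550731776) * 100
= 94.4927%


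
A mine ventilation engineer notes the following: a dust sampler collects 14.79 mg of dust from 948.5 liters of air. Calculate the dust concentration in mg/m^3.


15.593 mg/m^3

Convert liters to m^3: 1 m^3 = 1000 L
Concentration = mass / volume * 1000
= 14.79 / 948.5 * 1000
= 0.01559304164 * 1000
= 15.593 mg/m^3


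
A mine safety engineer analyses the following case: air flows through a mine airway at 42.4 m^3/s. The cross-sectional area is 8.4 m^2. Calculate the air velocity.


5.0476 m/s

Velocity = flow rate / cross-sectional area
= 42.4 / 8.4
= 5.0476 m/s


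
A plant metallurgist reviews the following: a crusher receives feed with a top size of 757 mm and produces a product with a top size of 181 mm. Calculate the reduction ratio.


Reduction ratio = feed size / product size
= 757 / 181
= 4.1823

4.1823


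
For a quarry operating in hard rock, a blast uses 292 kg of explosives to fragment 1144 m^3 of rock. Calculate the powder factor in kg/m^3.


Powder factor = explosive mass / rock volume
= 292 / 1144
= 0.2552 kg/m^3

0.2552 kg/m^3


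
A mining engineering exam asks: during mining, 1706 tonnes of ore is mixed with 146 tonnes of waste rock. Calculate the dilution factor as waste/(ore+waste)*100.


7.8834%

Total material = ore + waste
= 1706 + 146 = 1852 tonnes
Dilution = waste / total * 100
= 146 / 1852 * 100
= 0.0788336933 * 100
= 7.8834%


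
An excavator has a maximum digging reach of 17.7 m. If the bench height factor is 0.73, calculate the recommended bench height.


12.921 m

Bench height = reach * factor
= 17.7 * 0.73
= 12.921 m


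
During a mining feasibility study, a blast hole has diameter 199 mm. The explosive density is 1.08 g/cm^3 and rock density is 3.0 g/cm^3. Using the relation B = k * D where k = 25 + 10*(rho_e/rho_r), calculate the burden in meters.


5.6914 m

First, compute k:
rho_e / rho_r = 1.08 / 3.0 = 0.36
k = 25 + 10 * 0.36 = 28.6
Then, compute burden:
B = k * D / 1000 = 28.6 * 199 / 1000
= 5691.4 / 1000
= 5.6914 m


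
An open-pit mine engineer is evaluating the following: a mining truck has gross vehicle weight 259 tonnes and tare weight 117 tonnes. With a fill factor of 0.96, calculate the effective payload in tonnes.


136.32 tonnes

Maximum payload = gross - tare
= 259 - 117 = 142 tonnes
Effective payload = max payload * fill factor
= 142 * 0.96
= 136.32 tonnes


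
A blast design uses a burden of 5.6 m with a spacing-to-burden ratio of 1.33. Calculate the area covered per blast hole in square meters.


41.7088 m^2

First, find the spacing:
Spacing = burden * ratio = 5.6 * 1.33
= 7.448 m
Then, calculate the area:
Area = burden * spacing = 5.6 * 7.448
= 41.7088 m^2


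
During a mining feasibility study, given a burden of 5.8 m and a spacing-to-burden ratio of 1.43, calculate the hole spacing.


8.294 m

Spacing = burden * ratio
= 5.8 * 1.43
= 8.294 m


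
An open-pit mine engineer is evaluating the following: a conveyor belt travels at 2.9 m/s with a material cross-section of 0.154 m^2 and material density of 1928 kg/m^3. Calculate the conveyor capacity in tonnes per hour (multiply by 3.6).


3099.7613 t/h

Volumetric flow = speed * area
= 2.9 * 0.154 = 0.4466 m^3/s
Mass flow = volumetric * density
= 0.4466 * 1928 = 861.0448 kg/s
Convert to t/h: multiply by 3.6
Capacity = 861.0448 * 3.6
= 3099.7613 t/h


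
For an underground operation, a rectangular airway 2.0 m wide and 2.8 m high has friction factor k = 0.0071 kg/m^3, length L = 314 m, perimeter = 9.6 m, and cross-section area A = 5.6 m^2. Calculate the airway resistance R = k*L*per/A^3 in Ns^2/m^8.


Compute the numerator:
k * L * per = 0.0071 * 314 * 9.6
= 21.40224
Compute the denominator:
A^3 = 5.6^3 = 175.616
Resistance:
R = 21.40224 / 175.616
= 0.1219 Ns^2/m^8

0.1219 Ns^2/m^8


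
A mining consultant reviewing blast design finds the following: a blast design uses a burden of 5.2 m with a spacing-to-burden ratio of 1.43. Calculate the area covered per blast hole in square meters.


First, find the spacing:
Spacing = burden * ratio = 5.2 * 1.43
= 7.436 m
Then, calculate the area:
Area = burden * spacing = 5.2 * 7.436
= 38.6672 m^2

38.6672 m^2


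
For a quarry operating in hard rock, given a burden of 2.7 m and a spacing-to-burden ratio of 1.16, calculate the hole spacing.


Spacing = burden * ratio
= 2.7 * 1.16
= 3.132 m

3.132 m


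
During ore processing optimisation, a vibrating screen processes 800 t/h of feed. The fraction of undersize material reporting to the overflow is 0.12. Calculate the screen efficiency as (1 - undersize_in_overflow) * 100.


88.0%

Screen efficiency = (1 - fraction of undersize in overflow) * 100
= (1 - 0.12) * 100
= 0.88 * 100
= 88.0%


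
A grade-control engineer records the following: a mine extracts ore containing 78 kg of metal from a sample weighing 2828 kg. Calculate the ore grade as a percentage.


Ore grade = (metal mass / ore mass) * 100
= (78 / 2828) * 100
= 0.02758132956 * 100
= 2.7581%

2.7581%


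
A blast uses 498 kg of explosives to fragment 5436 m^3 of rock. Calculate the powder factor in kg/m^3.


0.0916 kg/m^3

Powder factor = explosive mass / rock volume
= 498 / 5436
= 0.0916 kg/m^3


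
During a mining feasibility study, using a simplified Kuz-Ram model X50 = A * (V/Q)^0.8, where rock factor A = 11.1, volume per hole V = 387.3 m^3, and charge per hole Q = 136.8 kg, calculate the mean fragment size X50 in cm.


Compute V/Q:
V/Q = 387.3 / 136.8 = 2.831140351
Raise to the power 0.8:
(V/Q)^0.8 = 2.831140351^0.8 = 2.2991596
Multiply by A:
X50 = 11.1 * 2.2991596
= 25.5207 cm

25.5207 cm


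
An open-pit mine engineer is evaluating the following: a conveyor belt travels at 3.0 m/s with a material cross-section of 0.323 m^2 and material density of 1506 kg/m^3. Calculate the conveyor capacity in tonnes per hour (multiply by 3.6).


Volumetric flow = speed * area
= 3.0 * 0.323 = 0.969 m^3/s
Mass flow = volumetric * density
= 0.969 * 1506 = 1459.314 kg/s
Convert to t/h: multiply by 3.6
Capacity = 1459.314 * 3.6
= 5253.5304 t/h

5253.5304 t/h


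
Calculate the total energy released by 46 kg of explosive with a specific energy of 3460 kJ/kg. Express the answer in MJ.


159.16 MJ

Energy = mass * specific_energy / 1000
= 46 * 3460 / 1000
= 159160 / 1000
= 159.16 MJ


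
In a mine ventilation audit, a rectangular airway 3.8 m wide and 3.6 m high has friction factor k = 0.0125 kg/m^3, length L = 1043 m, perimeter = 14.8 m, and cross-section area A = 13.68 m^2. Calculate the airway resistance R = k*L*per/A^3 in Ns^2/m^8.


Compute the numerator:
k * L * per = 0.0125 * 1043 * 14.8
= 192.955
Compute the denominator:
A^3 = 13.68^3 = 2560.108032
Resistance:
R = 192.955 / 2560.108032
= 0.0754 Ns^2/m^8

0.0754 Ns^2/m^8


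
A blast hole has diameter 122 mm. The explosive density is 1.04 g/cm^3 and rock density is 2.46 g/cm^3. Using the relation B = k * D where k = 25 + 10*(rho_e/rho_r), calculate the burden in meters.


First, compute k:
rho_e / rho_r = 1.04 / 2.46 = 0.4227642276
k = 25 + 10 * 0.4227642276 = 29.22764228
Then, compute burden:
B = k * D / 1000 = 29.22764228 * 122 / 1000
= 3565.772358 / 1000
= 3.5658 m

3.5658 m


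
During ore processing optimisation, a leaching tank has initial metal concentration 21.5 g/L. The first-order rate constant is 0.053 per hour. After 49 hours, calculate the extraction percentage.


Compute the exponent:
-k * t = -0.053 * 49 = -2.597
Remaining concentration:
C = 21.5 * exp(-2.597)
= 21.5 * 0.07449673351
= 1.601679771 g/L
Extracted = 21.5 - 1.601679771 = 19.89832023 g/L
Extraction % = 19.89832023 / 21.5 * 100
= 92.5503%

92.5503%


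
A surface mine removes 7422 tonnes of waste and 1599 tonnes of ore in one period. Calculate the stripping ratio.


4.6417

Stripping ratio = waste tonnage / ore tonnage
= 7422 / 1599
= 4.6417


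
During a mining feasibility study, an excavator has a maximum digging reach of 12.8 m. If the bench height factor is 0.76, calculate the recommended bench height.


9.728 m

Bench height = reach * factor
= 12.8 * 0.76
= 9.728 m


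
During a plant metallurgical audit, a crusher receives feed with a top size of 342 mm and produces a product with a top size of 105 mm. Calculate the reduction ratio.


3.2571

Reduction ratio = feed size / product size
= 342 / 105
= 3.2571


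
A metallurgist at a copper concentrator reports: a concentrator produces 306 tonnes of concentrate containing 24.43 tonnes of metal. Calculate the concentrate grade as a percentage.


7.9837%

Grade = (metal in concentrate / concentrate mass) * 100
= (24.43 / 306) * 100
= 0.07983660131 * 100
= 7.9837%


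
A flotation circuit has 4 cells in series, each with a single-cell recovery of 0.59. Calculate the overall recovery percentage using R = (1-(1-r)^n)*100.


Complement of single-cell recovery:
1 - r = 1 - 0.59 = 0.41
Raise to power n:
(1 - r)^4 = 0.41^4 = 0.02825761
Overall recovery:
R = (1 - 0.02825761) * 100
= 97.1742%

97.1742%


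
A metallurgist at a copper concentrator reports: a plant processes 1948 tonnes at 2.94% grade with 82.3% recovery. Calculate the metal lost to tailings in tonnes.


10.137 tonnes

Total metal in feed:
= 1948 * 2.94 / 100 = 57.2712 tonnes
Metal recovered:
= 57.2712 * 82.3 / 100 = 47.1341976 tonnes
Metal lost to tailings:
= 57.2712 - 47.1341976
= 10.137 tonnes


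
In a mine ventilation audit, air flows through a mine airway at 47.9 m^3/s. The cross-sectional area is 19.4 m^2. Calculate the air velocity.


Velocity = flow rate / cross-sectional area
= 47.9 / 19.4
= 2.4691 m/s

2.4691 m/s


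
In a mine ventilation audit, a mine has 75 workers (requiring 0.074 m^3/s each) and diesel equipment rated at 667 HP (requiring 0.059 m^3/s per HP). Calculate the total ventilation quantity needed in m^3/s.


Airflow for workers:
Q_people = 75 * 0.074 = 5.55 m^3/s
Airflow for diesel equipment:
Q_diesel = 667 * 0.059 = 39.353 m^3/s
Total ventilation:
Q_total = 5.55 + 39.353
= 44.903 m^3/s

44.903 m^3/s


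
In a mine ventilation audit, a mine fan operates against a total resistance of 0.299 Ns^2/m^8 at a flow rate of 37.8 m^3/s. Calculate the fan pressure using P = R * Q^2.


Compute Q^2:
Q^2 = 37.8^2 = 1428.84
Compute pressure:
P = R * Q^2 = 0.299 * 1428.84
= 427.2232 Pa

427.2232 Pa


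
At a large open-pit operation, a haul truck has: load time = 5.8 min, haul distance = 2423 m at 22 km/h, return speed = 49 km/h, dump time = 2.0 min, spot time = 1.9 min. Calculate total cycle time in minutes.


19.2751 min

Convert haul speed to m/min: 22 * 1000/60 = 366.6666667 m/min
Haul time = 2423 / 366.6666667 = 6.608181818 min
Convert return speed to m/min: 49 * 1000/60 = 816.6666667 m/min
Return time = 2423 / 816.6666667 = 2.966938776 min
Total cycle time:
= 5.8 + 6.608181818 + 2.0 + 2.966938776 + 1.9
= 19.2751 min


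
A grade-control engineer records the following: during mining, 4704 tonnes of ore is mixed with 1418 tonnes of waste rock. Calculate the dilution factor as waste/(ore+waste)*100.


Total material = ore + waste
= 4704 + 1418 = 6122 tonnes
Dilution = waste / total * 100
= 1418 / 6122 * 100
= 0.2316236524 * 100
= 23.1624%

23.1624%


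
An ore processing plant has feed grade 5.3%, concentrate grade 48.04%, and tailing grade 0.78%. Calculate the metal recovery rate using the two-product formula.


86.6906%

Using the two-product formula:
R = 100 * c * (f - t) / (f * (c - t))
Numerator = 100 * 48.04 * (5.3 - 0.78)
= 100 * 48.04 * 4.52
= 21714.08
Denominator = 5.3 * (48.04 - 0.78)
= 5.3 * 47.26
= 250.478
R = 21714.08 / 250.478
= 86.6906%


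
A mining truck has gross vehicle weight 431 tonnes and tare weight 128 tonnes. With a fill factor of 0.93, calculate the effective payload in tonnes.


281.79 tonnes

Maximum payload = gross - tare
= 431 - 128 = 303 tonnes
Effective payload = max payload * fill factor
= 303 * 0.93
= 281.79 tonnes


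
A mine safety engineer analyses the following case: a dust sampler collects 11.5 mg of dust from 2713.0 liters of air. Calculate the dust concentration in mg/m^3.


Convert liters to m^3: 1 m^3 = 1000 L
Concentration = mass / volume * 1000
= 11.5 / 2713.0 * 1000
= 0.004238849982 * 1000
= 4.2388 mg/m^3

4.2388 mg/m^3


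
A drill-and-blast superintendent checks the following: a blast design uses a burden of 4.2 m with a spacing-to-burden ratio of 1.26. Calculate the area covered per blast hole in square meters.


First, find the spacing:
Spacing = burden * ratio = 4.2 * 1.26
= 5.292 m
Then, calculate the area:
Area = burden * spacing = 4.2 * 5.292
= 22.2264 m^2

22.2264 m^2


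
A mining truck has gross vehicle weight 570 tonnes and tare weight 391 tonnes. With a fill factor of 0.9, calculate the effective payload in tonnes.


Maximum payload = gross - tare
= 570 - 391 = 179 tonnes
Effective payload = max payload * fill factor
= 179 * 0.9
= 161.1 tonnes

161.1 tonnes


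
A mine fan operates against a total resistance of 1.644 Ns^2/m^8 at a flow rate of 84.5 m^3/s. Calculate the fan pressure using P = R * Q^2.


11738.571 Pa

Compute Q^2:
Q^2 = 84.5^2 = 7140.25
Compute pressure:
P = R * Q^2 = 1.644 * 7140.25
= 11738.571 Pa


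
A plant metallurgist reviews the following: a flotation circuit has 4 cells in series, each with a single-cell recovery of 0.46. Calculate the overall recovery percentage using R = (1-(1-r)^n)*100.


91.4969%

Complement of single-cell recovery:
1 - r = 1 - 0.46 = 0.54
Raise to power n:
(1 - r)^4 = 0.54^4 = 0.08503056
Overall recovery:
R = (1 - 0.08503056) * 100
= 91.4969%


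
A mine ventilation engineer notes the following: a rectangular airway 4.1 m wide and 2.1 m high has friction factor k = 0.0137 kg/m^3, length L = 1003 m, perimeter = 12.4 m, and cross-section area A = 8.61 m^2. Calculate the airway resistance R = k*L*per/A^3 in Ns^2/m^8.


Compute the numerator:
k * L * per = 0.0137 * 1003 * 12.4
= 170.38964
Compute the denominator:
A^3 = 8.61^3 = 638.277381
Resistance:
R = 170.38964 / 638.277381
= 0.267 Ns^2/m^8

0.267 Ns^2/m^8


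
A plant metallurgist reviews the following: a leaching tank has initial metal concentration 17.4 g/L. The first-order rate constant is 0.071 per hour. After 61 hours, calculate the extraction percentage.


Compute the exponent:
-k * t = -0.071 * 61 = -4.331
Remaining concentration:
C = 17.4 * exp(-4.331)
= 17.4 * 0.01315438652
= 0.2288863255 g/L
Extracted = 17.4 - 0.2288863255 = 17.17111367 g/L
Extraction % = 17.17111367 / 17.4 * 100
= 98.6846%

98.6846%


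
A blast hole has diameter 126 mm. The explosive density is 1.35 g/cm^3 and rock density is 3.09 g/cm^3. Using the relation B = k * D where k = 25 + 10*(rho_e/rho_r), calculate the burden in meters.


3.7005 m

First, compute k:
rho_e / rho_r = 1.35 / 3.09 = 0.4368932039
k = 25 + 10 * 0.4368932039 = 29.36893204
Then, compute burden:
B = k * D / 1000 = 29.36893204 * 126 / 1000
= 3700.485437 / 1000
= 3.7005 m


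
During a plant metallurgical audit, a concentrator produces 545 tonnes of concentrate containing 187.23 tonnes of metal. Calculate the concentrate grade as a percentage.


Grade = (metal in concentrate / concentrate mass) * 100
= (187.23 / 545) * 100
= 0.3435412844 * 100
= 34.3541%

34.3541%


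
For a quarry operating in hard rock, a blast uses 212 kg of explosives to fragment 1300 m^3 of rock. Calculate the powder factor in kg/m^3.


0.1631 kg/m^3

Powder factor = explosive mass / rock volume
= 212 / 1300
= 0.1631 kg/m^3


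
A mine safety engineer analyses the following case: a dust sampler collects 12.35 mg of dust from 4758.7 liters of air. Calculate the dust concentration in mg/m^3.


Convert liters to m^3: 1 m^3 = 1000 L
Concentration = mass / volume * 1000
= 12.35 / 4758.7 * 1000
= 0.002595246601 * 1000
= 2.5952 mg/m^3

2.5952 mg/m^3


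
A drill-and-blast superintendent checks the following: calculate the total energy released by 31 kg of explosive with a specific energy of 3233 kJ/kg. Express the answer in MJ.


Energy = mass * specific_energy / 1000
= 31 * 3233 / 1000
= 100223 / 1000
= 100.223 MJ

100.223 MJ


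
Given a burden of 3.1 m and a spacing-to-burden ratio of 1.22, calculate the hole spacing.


Spacing = burden * ratio
= 3.1 * 1.22
= 3.782 m

3.782 m


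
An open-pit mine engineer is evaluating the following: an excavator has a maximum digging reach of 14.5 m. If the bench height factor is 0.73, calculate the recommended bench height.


Bench height = reach * factor
= 14.5 * 0.73
= 10.585 m

10.585 m


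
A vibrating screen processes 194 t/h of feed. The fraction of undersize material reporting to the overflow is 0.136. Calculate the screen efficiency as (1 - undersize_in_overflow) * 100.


Screen efficiency = (1 - fraction of undersize in overflow) * 100
= (1 - 0.136) * 100
= 0.864 * 100
= 86.4%

86.4%


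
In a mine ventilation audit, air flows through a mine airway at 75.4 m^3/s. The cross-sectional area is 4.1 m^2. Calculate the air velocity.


Velocity = flow rate / cross-sectional area
= 75.4 / 4.1
= 18.3902 m/s

18.3902 m/s


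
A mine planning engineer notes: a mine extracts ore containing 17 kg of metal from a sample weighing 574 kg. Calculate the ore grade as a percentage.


Ore grade = (metal mass / ore mass) * 100
= (17 / 574) * 100
= 0.02961672474 * 100
= 2.9617%

2.9617%


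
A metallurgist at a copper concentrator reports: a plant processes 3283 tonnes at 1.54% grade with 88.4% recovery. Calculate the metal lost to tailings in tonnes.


5.8648 tonnes

Total metal in feed:
= 3283 * 1.54 / 100 = 50.5582 tonnes
Metal recovered:
= 50.5582 * 88.4 / 100 = 44.6934488 tonnes
Metal lost to tailings:
= 50.5582 - 44.6934488
= 5.8648 tonnes


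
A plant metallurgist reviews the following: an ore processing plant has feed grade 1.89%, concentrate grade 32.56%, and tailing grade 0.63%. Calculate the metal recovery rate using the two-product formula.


67.982%

Using the two-product formula:
R = 100 * c * (f - t) / (f * (c - t))
Numerator = 100 * 32.56 * (1.89 - 0.63)
= 100 * 32.56 * 1.26
= 4102.56
Denominator = 1.89 * (32.56 - 0.63)
= 1.89 * 31.93
= 60.3477
R = 4102.56 / 60.3477
= 67.982%


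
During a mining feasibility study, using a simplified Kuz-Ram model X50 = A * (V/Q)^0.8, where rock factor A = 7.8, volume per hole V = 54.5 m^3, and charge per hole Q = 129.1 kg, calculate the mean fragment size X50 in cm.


3.9126 cm

Compute V/Q:
V/Q = 54.5 / 129.1 = 0.4221533695
Raise to the power 0.8:
(V/Q)^0.8 = 0.4221533695^0.8 = 0.5016215756
Multiply by A:
X50 = 7.8 * 0.5016215756
= 3.9126 cm


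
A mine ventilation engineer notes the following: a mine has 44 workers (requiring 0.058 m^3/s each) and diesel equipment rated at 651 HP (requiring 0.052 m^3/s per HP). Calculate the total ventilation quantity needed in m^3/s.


Airflow for workers:
Q_people = 44 * 0.058 = 2.552 m^3/s
Airflow for diesel equipment:
Q_diesel = 651 * 0.052 = 33.852 m^3/s
Total ventilation:
Q_total = 2.552 + 33.852
= 36.404 m^3/s

36.404 m^3/s


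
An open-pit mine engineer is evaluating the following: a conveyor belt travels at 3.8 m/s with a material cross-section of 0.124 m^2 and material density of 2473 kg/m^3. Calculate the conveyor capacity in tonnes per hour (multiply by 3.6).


Volumetric flow = speed * area
= 3.8 * 0.124 = 0.4712 m^3/s
Mass flow = volumetric * density
= 0.4712 * 2473 = 1165.2776 kg/s
Convert to t/h: multiply by 3.6
Capacity = 1165.2776 * 3.6
= 4194.9994 t/h

4194.9994 t/h


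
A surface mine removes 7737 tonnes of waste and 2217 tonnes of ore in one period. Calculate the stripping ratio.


3.4899

Stripping ratio = waste tonnage / ore tonnage
= 7737 / 2217
= 3.4899


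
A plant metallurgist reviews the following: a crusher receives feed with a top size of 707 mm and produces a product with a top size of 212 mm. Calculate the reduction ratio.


Reduction ratio = feed size / product size
= 707 / 212
= 3.3349

3.3349


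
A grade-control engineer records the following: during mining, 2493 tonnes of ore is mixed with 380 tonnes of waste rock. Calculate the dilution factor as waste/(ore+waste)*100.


13.2266%

Total material = ore + waste
= 2493 + 380 = 2873 tonnes
Dilution = waste / total * 100
= 380 / 2873 * 100
= 0.1322659241 * 100
= 13.2266%


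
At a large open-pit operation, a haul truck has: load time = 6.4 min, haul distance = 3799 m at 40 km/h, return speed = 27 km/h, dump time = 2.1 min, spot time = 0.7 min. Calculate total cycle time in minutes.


Convert haul speed to m/min: 40 * 1000/60 = 666.6666667 m/min
Haul time = 3799 / 666.6666667 = 5.6985 min
Convert return speed to m/min: 27 * 1000/60 = 450 m/min
Return time = 3799 / 450 = 8.442222222 min
Total cycle time:
= 6.4 + 5.6985 + 2.1 + 8.442222222 + 0.7
= 23.3407 min

23.3407 min


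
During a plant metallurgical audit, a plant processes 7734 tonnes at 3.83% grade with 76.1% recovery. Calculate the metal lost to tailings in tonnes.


70.7947 tonnes

Total metal in feed:
= 7734 * 3.83 / 100 = 296.2122 tonnes
Metal recovered:
= 296.2122 * 76.1 / 100 = 225.4174842 tonnes
Metal lost to tailings:
= 296.2122 - 225.4174842
= 70.7947 tonnes


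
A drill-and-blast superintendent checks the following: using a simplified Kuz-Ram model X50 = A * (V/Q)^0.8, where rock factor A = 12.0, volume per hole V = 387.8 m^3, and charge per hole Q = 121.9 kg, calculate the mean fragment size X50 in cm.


Compute V/Q:
V/Q = 387.8 / 121.9 = 3.181296144
Raise to the power 0.8:
(V/Q)^0.8 = 3.181296144^0.8 = 2.523964716
Multiply by A:
X50 = 12.0 * 2.523964716
= 30.2876 cm

30.2876 cm


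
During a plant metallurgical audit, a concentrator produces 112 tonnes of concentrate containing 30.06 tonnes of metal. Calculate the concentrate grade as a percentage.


26.8393%

Grade = (metal in concentrate / concentrate mass) * 100
= (30.06 / 112) * 100
= 0.2683928571 * 100
= 26.8393%


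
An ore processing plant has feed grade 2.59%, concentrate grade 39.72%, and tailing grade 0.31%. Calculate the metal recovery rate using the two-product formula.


88.7233%

Using the two-product formula:
R = 100 * c * (f - t) / (f * (c - t))
Numerator = 100 * 39.72 * (2.59 - 0.31)
= 100 * 39.72 * 2.28
= 9056.16
Denominator = 2.59 * (39.72 - 0.31)
= 2.59 * 39.41
= 102.0719
R = 9056.16 / 102.0719
= 88.7233%


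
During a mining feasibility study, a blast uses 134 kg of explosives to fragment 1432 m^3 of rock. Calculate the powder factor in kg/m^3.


0.0936 kg/m^3

Powder factor = explosive mass / rock volume
= 134 / 1432
= 0.0936 kg/m^3


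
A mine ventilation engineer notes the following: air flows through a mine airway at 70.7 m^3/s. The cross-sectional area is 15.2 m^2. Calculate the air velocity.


Velocity = flow rate / cross-sectional area
= 70.7 / 15.2
= 4.6513 m/s

4.6513 m/s


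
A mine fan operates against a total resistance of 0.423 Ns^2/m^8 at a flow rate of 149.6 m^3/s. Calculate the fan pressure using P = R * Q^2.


9466.8077 Pa

Compute Q^2:
Q^2 = 149.6^2 = 22380.16
Compute pressure:
P = R * Q^2 = 0.423 * 22380.16
= 9466.8077 Pa


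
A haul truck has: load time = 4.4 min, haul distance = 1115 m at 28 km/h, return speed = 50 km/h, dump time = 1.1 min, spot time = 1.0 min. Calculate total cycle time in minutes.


Convert haul speed to m/min: 28 * 1000/60 = 466.6666667 m/min
Haul time = 1115 / 466.6666667 = 2.389285714 min
Convert return speed to m/min: 50 * 1000/60 = 833.3333333 m/min
Return time = 1115 / 833.3333333 = 1.338 min
Total cycle time:
= 4.4 + 2.389285714 + 1.1 + 1.338 + 1.0
= 10.2273 min

10.2273 min


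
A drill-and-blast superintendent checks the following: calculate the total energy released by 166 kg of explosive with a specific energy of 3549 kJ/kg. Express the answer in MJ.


Energy = mass * specific_energy / 1000
= 166 * 3549 / 1000
= 589134 / 1000
= 589.134 MJ

589.134 MJ


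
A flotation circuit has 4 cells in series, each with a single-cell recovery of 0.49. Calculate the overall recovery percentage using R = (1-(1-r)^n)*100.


93.2348%

Complement of single-cell recovery:
1 - r = 1 - 0.49 = 0.51
Raise to power n:
(1 - r)^4 = 0.51^4 = 0.06765201
Overall recovery:
R = (1 - 0.06765201) * 100
= 93.2348%


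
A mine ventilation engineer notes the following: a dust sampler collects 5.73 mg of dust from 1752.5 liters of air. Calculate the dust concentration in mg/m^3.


Convert liters to m^3: 1 m^3 = 1000 L
Concentration = mass / volume * 1000
= 5.73 / 1752.5 * 1000
= 0.003269614836 * 1000
= 3.2696 mg/m^3

3.2696 mg/m^3


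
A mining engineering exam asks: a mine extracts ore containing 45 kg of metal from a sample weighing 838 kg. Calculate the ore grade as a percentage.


Ore grade = (metal mass / ore mass) * 100
= (45 / 838) * 100
= 0.05369928401 * 100
= 5.3699%

5.3699%


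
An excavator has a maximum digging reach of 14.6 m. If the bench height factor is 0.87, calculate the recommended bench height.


Bench height = reach * factor
= 14.6 * 0.87
= 12.702 m

12.702 m


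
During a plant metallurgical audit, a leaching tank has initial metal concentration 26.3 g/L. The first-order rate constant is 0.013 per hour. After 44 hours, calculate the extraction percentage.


Compute the exponent:
-k * t = -0.013 * 44 = -0.572
Remaining concentration:
C = 26.3 * exp(-0.572)
= 26.3 * 0.5643955181
= 14.84360213 g/L
Extracted = 26.3 - 14.84360213 = 11.45639787 g/L
Extraction % = 11.45639787 / 26.3 * 100
= 43.5604%

43.5604%


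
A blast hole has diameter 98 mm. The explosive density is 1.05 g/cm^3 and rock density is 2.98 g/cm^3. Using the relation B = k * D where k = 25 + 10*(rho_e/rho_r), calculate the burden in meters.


First, compute k:
rho_e / rho_r = 1.05 / 2.98 = 0.3523489933
k = 25 + 10 * 0.3523489933 = 28.52348993
Then, compute burden:
B = k * D / 1000 = 28.52348993 * 98 / 1000
= 2795.302013 / 1000
= 2.7953 m

2.7953 m


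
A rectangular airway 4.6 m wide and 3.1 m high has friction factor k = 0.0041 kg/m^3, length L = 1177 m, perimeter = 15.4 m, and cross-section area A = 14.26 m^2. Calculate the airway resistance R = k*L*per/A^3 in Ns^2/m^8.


Compute the numerator:
k * L * per = 0.0041 * 1177 * 15.4
= 74.31578
Compute the denominator:
A^3 = 14.26^3 = 2899.736776
Resistance:
R = 74.31578 / 2899.736776
= 0.0256 Ns^2/m^8

0.0256 Ns^2/m^8


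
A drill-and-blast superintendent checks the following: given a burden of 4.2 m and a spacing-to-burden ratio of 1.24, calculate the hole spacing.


Spacing = burden * ratio
= 4.2 * 1.24
= 5.208 m

5.208 m


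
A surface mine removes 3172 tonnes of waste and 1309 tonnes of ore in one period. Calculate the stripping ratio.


2.4232

Stripping ratio = waste tonnage / ore tonnage
= 3172 / 1309
= 2.4232


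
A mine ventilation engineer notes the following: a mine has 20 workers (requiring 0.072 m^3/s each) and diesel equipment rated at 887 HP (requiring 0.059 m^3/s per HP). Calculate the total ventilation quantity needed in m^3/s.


53.773 m^3/s

Airflow for workers:
Q_people = 20 * 0.072 = 1.44 m^3/s
Airflow for diesel equipment:
Q_diesel = 887 * 0.059 = 52.333 m^3/s
Total ventilation:
Q_total = 1.44 + 52.333
= 53.773 m^3/s


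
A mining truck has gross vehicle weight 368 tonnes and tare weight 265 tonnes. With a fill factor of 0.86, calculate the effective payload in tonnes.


88.58 tonnes

Maximum payload = gross - tare
= 368 - 265 = 103 tonnes
Effective payload = max payload * fill factor
= 103 * 0.86
= 88.58 tonnes


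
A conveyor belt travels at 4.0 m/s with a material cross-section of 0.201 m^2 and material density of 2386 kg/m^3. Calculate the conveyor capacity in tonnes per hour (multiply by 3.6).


6906.0384 t/h

Volumetric flow = speed * area
= 4.0 * 0.201 = 0.804 m^3/s
Mass flow = volumetric * density
= 0.804 * 2386 = 1918.344 kg/s
Convert to t/h: multiply by 3.6
Capacity = 1918.344 * 3.6
= 6906.0384 t/h


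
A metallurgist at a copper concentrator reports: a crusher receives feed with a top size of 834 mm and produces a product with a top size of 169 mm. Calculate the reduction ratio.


Reduction ratio = feed size / product size
= 834 / 169
= 4.9349

4.9349


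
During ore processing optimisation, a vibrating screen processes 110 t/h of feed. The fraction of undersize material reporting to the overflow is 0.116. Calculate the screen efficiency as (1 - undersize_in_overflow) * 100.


Screen efficiency = (1 - fraction of undersize in overflow) * 100
= (1 - 0.116) * 100
= 0.884 * 100
= 88.4%

88.4%


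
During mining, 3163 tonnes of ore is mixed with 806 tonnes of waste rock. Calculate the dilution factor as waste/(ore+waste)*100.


20.3074%

Total material = ore + waste
= 3163 + 806 = 3969 tonnes
Dilution = waste / total * 100
= 806 / 3969 * 100
= 0.2030738221 * 100
= 20.3074%


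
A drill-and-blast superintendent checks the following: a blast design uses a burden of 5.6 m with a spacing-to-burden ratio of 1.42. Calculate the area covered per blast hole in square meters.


44.5312 m^2

First, find the spacing:
Spacing = burden * ratio = 5.6 * 1.42
= 7.952 m
Then, calculate the area:
Area = burden * spacing = 5.6 * 7.952
= 44.5312 m^2


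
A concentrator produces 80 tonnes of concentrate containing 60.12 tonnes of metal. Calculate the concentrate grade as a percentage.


75.15%

Grade = (metal in concentrate / concentrate mass) * 100
= (60.12 / 80) * 100
= 0.7515 * 100
= 75.15%


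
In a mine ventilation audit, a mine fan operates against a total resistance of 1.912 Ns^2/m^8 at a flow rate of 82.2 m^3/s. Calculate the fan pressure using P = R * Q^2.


12919.0781 Pa

Compute Q^2:
Q^2 = 82.2^2 = 6756.84
Compute pressure:
P = R * Q^2 = 1.912 * 6756.84
= 12919.0781 Pa


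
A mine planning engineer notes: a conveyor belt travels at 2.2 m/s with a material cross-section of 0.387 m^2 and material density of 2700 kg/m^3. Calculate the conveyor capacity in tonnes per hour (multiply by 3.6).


8275.608 t/h

Volumetric flow = speed * area
= 2.2 * 0.387 = 0.8514 m^3/s
Mass flow = volumetric * density
= 0.8514 * 2700 = 2298.78 kg/s
Convert to t/h: multiply by 3.6
Capacity = 2298.78 * 3.6
= 8275.608 t/h


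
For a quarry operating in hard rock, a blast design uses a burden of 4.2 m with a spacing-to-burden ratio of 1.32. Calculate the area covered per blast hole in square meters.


23.2848 m^2

First, find the spacing:
Spacing = burden * ratio = 4.2 * 1.32
= 5.544 m
Then, calculate the area:
Area = burden * spacing = 4.2 * 5.544
= 23.2848 m^2


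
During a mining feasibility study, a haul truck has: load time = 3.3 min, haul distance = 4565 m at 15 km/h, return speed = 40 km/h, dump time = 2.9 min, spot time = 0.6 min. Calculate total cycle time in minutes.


31.9075 min

Convert haul speed to m/min: 15 * 1000/60 = 250 m/min
Haul time = 4565 / 250 = 18.26 min
Convert return speed to m/min: 40 * 1000/60 = 666.6666667 m/min
Return time = 4565 / 666.6666667 = 6.8475 min
Total cycle time:
= 3.3 + 18.26 + 2.9 + 6.8475 + 0.6
= 31.9075 min


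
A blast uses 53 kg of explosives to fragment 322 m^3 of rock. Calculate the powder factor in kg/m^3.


Powder factor = explosive mass / rock volume
= 53 / 322
= 0.1646 kg/m^3

0.1646 kg/m^3


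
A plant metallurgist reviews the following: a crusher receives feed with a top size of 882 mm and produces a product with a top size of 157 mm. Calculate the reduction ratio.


5.6178

Reduction ratio = feed size / product size
= 882 / 157
= 5.6178


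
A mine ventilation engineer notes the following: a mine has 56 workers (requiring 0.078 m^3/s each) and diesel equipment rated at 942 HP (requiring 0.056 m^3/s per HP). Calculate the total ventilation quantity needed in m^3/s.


Airflow for workers:
Q_people = 56 * 0.078 = 4.368 m^3/s
Airflow for diesel equipment:
Q_diesel = 942 * 0.056 = 52.752 m^3/s
Total ventilation:
Q_total = 4.368 + 52.752
= 57.12 m^3/s

57.12 m^3/s


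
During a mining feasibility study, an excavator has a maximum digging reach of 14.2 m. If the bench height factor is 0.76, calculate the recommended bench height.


10.792 m

Bench height = reach * factor
= 14.2 * 0.76
= 10.792 m


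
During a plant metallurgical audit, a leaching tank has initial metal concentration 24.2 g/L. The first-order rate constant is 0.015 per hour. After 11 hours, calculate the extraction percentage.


Compute the exponent:
-k * t = -0.015 * 11 = -0.165
Remaining concentration:
C = 24.2 * exp(-0.165)
= 24.2 * 0.8478937041
= 20.51902764 g/L
Extracted = 24.2 - 20.51902764 = 3.680972361 g/L
Extraction % = 3.680972361 / 24.2 * 100
= 15.2106%

15.2106%
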